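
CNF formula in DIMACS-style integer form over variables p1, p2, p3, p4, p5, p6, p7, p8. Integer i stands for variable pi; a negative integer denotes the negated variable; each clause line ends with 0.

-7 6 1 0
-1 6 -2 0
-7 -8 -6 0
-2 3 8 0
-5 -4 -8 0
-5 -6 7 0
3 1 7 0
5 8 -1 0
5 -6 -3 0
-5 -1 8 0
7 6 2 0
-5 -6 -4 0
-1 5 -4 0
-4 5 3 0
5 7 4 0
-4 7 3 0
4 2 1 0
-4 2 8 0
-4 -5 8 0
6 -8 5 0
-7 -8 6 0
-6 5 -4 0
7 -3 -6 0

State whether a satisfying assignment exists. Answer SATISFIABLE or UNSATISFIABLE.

SATISFIABLE

Branch on p1: take p1 = False.
Try p2 = True.
For the remaining variables, p3 = True, p4 = True, p5 = False, p6 = False, p7 = False, p8 = False works.
Every clause has at least one true literal under this assignment.
So p1=0, p2=1, p3=1, p4=1, p5=0, p6=0, p7=0, p8=0 is a satisfying assignment.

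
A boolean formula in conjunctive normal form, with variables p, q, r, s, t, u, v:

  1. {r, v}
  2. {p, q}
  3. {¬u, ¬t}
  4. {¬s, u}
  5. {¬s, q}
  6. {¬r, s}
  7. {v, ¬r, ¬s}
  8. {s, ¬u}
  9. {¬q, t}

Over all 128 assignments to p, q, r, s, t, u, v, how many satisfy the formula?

4

Satisfying assignments:
  p=0 q=1 r=0 s=0 t=1 u=0 v=1
  p=1 q=0 r=0 s=0 t=0 u=0 v=1
  p=1 q=0 r=0 s=0 t=1 u=0 v=1
  p=1 q=1 r=0 s=0 t=1 u=0 v=1
That's 4 in total.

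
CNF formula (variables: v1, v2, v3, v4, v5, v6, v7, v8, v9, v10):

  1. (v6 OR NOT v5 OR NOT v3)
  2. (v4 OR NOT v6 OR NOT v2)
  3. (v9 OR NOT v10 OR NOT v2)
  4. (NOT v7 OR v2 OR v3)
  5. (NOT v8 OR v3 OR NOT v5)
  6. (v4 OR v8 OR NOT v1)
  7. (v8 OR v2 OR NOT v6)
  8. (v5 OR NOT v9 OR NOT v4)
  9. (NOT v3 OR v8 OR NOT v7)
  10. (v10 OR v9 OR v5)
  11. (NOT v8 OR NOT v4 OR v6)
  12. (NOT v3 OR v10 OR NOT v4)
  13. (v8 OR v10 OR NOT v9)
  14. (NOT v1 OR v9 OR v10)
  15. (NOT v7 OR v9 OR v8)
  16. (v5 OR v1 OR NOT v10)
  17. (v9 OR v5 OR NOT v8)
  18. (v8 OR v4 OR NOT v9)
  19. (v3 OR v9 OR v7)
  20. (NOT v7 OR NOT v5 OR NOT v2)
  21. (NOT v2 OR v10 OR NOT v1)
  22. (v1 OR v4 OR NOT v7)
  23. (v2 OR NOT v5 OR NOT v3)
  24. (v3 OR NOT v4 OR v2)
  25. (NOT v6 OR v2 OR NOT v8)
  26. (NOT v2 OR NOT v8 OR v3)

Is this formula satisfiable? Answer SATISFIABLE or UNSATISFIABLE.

Try v1 = True.
Branch on v2: take v2 = False.
Branch on v3: take v3 = False.
  then v7 is forced to False.
  then v9 is forced to True.
  then v4 is forced to False.
  then v8 is forced to True.
  then v5 is forced to False.
  then v6 is forced to False.
v10 is now unconstrained; take v10 = True.
Every clause has at least one true literal under this assignment.
So v1=True, v2=False, v3=False, v4=False, v5=False, v6=False, v7=False, v8=True, v9=True, v10=True is a satisfying assignment.

SATISFIABLE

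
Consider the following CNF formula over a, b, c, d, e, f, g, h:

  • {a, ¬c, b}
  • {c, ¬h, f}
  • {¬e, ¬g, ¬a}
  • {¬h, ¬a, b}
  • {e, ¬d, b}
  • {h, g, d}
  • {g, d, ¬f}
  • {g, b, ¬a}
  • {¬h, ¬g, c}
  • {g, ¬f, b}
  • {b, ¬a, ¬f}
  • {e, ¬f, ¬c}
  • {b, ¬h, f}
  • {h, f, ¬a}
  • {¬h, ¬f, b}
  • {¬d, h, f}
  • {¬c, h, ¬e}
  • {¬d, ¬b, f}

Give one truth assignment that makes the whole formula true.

Branch on a: take a = False.
Branch on b: take b = True.
For the remaining variables, c = True, d = False, e = False, f = False, g = True, h = False works.

a = F  b = T  c = T  d = F  e = F  f = F  g = T  h = F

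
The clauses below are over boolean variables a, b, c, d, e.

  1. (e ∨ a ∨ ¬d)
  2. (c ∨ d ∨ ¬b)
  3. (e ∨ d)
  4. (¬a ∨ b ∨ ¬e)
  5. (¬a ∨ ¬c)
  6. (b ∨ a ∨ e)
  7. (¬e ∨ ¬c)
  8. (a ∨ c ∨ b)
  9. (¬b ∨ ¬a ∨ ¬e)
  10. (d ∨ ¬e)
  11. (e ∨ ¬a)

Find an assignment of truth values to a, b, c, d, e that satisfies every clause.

Branch on a: take a = False.
Try b = True.
For the remaining variables, c = False, d = True, e = True works.

a=F, b=T, c=F, d=T, e=T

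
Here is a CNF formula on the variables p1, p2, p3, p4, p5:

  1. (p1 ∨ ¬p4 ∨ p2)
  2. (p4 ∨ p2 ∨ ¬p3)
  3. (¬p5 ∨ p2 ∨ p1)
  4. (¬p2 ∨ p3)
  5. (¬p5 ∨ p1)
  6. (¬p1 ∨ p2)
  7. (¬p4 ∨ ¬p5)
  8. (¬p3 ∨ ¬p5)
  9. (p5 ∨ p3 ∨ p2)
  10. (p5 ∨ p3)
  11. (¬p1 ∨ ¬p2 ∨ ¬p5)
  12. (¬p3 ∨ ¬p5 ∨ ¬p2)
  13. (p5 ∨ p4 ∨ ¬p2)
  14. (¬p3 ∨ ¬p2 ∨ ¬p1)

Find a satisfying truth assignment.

p1=False, p2=True, p3=True, p4=True, p5=False

Branch on p1: take p1 = False.
  then p5 is forced to False.
  then p3 is forced to True.
The remaining clauses are satisfied by p2 = True, p4 = True.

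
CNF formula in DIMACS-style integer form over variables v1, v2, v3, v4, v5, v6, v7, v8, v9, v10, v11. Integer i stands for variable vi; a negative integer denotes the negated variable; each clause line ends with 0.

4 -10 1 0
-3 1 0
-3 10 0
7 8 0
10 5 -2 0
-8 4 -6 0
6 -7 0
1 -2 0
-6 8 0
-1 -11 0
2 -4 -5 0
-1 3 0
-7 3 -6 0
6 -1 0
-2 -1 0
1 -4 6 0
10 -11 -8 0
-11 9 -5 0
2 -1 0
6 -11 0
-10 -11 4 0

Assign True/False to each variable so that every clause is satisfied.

v1 = False, v2 = False, v3 = False, v4 = True, v5 = False, v6 = True, v7 = False, v8 = True, v9 = False, v10 = True, v11 = True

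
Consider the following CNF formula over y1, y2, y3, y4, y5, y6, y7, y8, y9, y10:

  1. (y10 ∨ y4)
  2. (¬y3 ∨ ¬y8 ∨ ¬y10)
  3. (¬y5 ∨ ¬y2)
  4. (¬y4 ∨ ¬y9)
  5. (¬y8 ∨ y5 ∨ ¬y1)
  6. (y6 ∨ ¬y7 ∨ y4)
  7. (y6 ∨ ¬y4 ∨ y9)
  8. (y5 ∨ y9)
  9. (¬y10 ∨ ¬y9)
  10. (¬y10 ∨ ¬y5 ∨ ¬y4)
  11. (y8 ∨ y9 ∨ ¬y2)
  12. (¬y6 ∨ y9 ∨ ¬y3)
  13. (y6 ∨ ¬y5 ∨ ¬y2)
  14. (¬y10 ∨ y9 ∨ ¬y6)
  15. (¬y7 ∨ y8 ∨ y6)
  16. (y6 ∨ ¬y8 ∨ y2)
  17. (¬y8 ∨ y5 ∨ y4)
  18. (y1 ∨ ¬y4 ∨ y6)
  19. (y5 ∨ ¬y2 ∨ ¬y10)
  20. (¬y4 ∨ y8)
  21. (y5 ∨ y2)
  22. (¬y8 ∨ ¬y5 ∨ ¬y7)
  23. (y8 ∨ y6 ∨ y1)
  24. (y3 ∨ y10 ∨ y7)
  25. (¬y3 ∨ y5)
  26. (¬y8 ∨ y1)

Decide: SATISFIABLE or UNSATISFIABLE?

SATISFIABLE

Branch on y1: take y1 = True.
The remaining clauses are satisfied by y2 = False, y3 = True, y4 = False, y5 = True, y6 = False, y7 = False, y8 = False, y9 = False, y10 = True.
So y1=1, y2=0, y3=1, y4=0, y5=1, y6=0, y7=0, y8=0, y9=0, y10=1 is a satisfying assignment.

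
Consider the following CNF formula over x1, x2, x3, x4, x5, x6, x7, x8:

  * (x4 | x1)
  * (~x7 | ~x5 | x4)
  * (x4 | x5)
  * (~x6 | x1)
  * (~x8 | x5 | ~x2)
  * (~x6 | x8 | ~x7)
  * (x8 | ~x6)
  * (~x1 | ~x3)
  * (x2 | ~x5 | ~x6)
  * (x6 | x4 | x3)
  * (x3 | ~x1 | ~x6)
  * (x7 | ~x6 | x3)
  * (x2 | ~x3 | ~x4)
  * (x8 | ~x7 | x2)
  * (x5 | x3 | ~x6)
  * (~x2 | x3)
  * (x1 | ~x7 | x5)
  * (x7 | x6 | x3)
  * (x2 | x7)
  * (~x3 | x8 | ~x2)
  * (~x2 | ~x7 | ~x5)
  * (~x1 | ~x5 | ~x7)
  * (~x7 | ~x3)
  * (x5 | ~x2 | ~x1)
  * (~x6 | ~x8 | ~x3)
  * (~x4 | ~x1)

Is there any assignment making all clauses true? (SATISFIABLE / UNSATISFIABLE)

Branch on x1: take x1 = False.
  then x4 is forced to True.
  then x6 is forced to False.
Set x2 = True and propagate.
  then x3 is forced to True.
  then x8 is forced to True.
  then x5 is forced to True.
  then x7 is forced to False.
Every clause has at least one true literal under this assignment.
So x1 = False  x2 = True  x3 = True  x4 = True  x5 = True  x6 = False  x7 = False  x8 = True is a satisfying assignment.

SATISFIABLE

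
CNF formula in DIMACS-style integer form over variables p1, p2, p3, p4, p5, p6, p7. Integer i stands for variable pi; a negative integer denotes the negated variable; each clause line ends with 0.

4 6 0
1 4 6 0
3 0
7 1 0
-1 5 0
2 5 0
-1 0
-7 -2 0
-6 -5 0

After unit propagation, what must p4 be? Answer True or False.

True

Unit clause (p3) sets p3 = True.
(¬p1) stands alone — p1 = False.
(p7 ∨ p1): since p1 = False, the clause reduces to (p7). p7 = True.
(¬p7 ∨ ¬p2) with p7 = True leaves only ¬p2, so p2 = False.
(p5 ∨ p2): since p2 = False, the clause reduces to (p5). p5 = True.
(¬p6 ∨ ¬p5): since p5 = True, the clause reduces to (¬p6). p6 = False.
(p6 ∨ p4): since p6 = False, the clause reduces to (p4). p4 = True.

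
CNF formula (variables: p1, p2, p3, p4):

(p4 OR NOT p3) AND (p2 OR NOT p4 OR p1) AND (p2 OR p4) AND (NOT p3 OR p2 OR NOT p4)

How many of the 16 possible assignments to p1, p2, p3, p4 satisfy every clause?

7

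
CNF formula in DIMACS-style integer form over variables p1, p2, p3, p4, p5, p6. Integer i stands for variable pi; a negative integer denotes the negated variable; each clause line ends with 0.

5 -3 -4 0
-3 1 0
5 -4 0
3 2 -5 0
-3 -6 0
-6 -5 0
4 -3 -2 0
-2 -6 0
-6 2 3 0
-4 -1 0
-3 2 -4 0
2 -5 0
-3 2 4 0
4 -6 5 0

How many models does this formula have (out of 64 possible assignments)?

7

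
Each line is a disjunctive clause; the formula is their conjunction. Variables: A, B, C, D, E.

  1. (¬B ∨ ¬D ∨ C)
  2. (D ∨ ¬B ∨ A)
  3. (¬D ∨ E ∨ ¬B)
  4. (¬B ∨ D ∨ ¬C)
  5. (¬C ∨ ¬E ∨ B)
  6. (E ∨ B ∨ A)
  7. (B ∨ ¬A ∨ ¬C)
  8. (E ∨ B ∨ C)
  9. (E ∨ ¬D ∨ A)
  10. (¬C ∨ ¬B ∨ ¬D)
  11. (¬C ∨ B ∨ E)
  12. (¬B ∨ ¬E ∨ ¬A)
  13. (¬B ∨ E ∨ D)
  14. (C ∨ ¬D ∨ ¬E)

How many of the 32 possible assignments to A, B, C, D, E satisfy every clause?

2

The models are:
  A=0 B=0 C=0 D=0 E=1
  A=1 B=0 C=0 D=0 E=1
Count: 2.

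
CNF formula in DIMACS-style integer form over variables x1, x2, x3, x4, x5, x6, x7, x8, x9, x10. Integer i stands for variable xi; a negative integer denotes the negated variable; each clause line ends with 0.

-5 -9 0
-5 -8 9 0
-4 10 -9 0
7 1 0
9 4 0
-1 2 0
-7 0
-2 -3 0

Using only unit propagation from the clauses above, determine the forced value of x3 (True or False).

False

(¬x7) stands alone — x7 = False.
(x7 ∨ x1): since x7 = False, the clause reduces to (x1). x1 = True.
From (¬x1 ∨ x2) and x1 = True: x2 = True.
In (¬x2 ∨ ¬x3), ¬x2 is now false; ¬x3 must hold, so x3 = False.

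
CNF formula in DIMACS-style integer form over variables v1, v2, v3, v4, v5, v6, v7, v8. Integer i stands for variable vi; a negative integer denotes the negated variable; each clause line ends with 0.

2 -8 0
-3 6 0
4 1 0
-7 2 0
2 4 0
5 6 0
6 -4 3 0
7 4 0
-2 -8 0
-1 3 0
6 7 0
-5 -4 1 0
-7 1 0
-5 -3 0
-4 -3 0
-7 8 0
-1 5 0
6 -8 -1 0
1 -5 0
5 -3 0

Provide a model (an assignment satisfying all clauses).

v1=False  v2=True  v3=False  v4=True  v5=False  v6=True  v7=False  v8=False

Check each clause:
  1. (v2 | ~v8) — ~v8 is true.
  2. (v6 | ~v3) — ~v3 is true.
  3. (v1 | v4) — v4 is true.
  4. (v2 | ~v7) — ~v7 is true.
  5. (v2 | v4) — v2 is true.
  6. (v5 | v6) — v6 is true.
  7. (v3 | v6 | ~v4) — v6 is true.
  8. (v4 | v7) — v4 is true.
  9. (~v2 | ~v8) — ~v8 is true.
  10. (v3 | ~v1) — ~v1 is true.
  11. (v7 | v6) — v6 is true.
  12. (v1 | ~v4 | ~v5) — ~v5 is true.
  13. (~v7 | v1) — ~v7 is true.
  14. (~v3 | ~v5) — ~v5 is true.
  15. (~v3 | ~v4) — ~v3 is true.
  16. (v8 | ~v7) — ~v7 is true.
  17. (v5 | ~v1) — ~v1 is true.
  18. (v6 | ~v1 | ~v8) — ~v8 is true.
  19. (v1 | ~v5) — ~v5 is true.
  20. (~v3 | v5) — ~v3 is true.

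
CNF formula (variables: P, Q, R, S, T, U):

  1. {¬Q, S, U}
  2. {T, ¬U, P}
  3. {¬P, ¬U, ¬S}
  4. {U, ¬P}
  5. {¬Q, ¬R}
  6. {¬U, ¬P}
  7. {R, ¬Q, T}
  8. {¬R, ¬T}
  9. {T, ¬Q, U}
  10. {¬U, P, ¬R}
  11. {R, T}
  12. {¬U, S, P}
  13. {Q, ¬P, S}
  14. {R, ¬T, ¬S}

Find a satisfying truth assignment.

Set P = False and propagate.
For the remaining variables, Q = False, R = True, S = False, T = False, U = False works.
Every clause has at least one true literal under this assignment.
Check each clause:
  1. {U, ¬Q, S} — ¬Q is true.
  2. {P, T, ¬U} — ¬U is true.
  3. {¬P, ¬S, ¬U} — ¬U is true.
  4. {¬P, U} — ¬P is true.
  5. {¬Q, ¬R} — ¬Q is true.
  6. {¬P, ¬U} — ¬U is true.
  7. {¬Q, R, T} — R is true.
  8. {¬R, ¬T} — ¬T is true.
  9. {T, U, ¬Q} — ¬Q is true.
  10. {P, ¬U, ¬R} — ¬U is true.
  11. {T, R} — R is true.
  12. {P, S, ¬U} — ¬U is true.
  13. {S, ¬P, Q} — ¬P is true.
  14. {¬S, ¬T, R} — R is true.

P=False  Q=False  R=True  S=False  T=False  U=False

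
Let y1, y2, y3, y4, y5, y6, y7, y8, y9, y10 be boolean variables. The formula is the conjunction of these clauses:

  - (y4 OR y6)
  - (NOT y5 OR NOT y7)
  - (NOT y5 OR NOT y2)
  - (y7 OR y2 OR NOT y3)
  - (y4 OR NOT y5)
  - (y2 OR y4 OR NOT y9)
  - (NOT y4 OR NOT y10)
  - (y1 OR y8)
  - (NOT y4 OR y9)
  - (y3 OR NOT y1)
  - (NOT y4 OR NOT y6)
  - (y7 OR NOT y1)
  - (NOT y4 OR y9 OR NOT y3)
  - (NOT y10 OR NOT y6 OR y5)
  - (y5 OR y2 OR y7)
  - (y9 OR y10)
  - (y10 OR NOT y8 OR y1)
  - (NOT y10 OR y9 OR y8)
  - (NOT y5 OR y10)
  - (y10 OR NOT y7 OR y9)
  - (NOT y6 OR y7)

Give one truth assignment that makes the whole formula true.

y1=T, y2=T, y3=T, y4=F, y5=F, y6=T, y7=T, y8=T, y9=T, y10=F

Branch on y1: take y1 = True.
  then y3 is forced to True.
  then y7 is forced to True.
  then y5 is forced to False.
Try y2 = True.
The remaining clauses are satisfied by y4 = False, y6 = True, y8 = True, y9 = True, y10 = False.
Every clause has at least one true literal under this assignment.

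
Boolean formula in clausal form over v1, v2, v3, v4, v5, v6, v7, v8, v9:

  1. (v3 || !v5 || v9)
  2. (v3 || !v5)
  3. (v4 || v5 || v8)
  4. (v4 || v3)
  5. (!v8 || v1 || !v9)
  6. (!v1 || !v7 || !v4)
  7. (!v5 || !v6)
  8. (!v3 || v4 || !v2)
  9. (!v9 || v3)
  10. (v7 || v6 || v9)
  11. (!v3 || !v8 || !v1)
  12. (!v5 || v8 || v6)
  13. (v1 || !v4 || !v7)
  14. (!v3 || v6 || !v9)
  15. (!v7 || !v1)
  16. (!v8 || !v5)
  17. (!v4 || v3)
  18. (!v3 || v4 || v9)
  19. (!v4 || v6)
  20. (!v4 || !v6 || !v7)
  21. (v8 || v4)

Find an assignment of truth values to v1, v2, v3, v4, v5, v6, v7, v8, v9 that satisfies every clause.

Try v1 = False.
The remaining clauses are satisfied by v2 = True, v3 = True, v4 = True, v5 = False, v6 = True, v7 = False, v8 = True, v9 = False.
Every clause has at least one true literal under this assignment.

v1=0, v2=1, v3=1, v4=1, v5=0, v6=1, v7=0, v8=1, v9=0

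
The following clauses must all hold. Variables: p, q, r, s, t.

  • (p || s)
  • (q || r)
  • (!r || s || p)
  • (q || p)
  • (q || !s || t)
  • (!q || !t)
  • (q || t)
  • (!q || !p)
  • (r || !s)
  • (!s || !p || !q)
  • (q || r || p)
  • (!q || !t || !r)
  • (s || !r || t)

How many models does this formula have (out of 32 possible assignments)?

3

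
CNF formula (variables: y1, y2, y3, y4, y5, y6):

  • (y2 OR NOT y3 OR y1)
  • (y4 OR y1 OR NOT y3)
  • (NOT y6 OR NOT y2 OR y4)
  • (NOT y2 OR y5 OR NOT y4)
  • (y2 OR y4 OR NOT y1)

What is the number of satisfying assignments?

30

Case analysis on y2 and y4:
  y2=T, y4=T: forces y5=T; y1, y3, y6 free → 2^3 = 8.
  y2=T, y4=F: y5 free; 3 ways for (y1,y3,y6) × 2^1 = 6.
  y2=F, y4=T: y5, y6 free; 3 ways for (y1,y3) × 2^2 = 12.
  y2=F, y4=F: remaining (y1,y3,y5,y6) ∈ {(F,F,F,F); (F,F,F,T); (F,F,T,F); (F,F,T,T)} — 4.
Total: 8 + 6 + 12 + 4 = 30.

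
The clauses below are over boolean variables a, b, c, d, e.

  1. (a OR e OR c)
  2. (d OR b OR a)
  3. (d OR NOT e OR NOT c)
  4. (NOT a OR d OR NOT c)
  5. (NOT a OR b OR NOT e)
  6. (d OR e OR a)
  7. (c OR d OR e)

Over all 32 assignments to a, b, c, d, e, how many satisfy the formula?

Case analysis on a and d:
  a=1, d=1: c free; 3 ways for (b,e) × 2^1 = 6.
  a=1, d=0: remaining (b,c,e) ∈ {(1,0,1)} — 1.
  a=0, d=1: b free; 3 ways for (c,e) × 2^1 = 6.
  a=0, d=0: remaining (b,c,e) ∈ {(1,0,1)} — 1.
Total: 6 + 1 + 6 + 1 = 14.

14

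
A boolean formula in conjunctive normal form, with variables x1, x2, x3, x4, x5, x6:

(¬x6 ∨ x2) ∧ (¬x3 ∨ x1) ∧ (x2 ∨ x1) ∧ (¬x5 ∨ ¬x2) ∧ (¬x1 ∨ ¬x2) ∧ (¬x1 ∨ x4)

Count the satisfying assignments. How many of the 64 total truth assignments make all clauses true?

Split on x1, then x2.
  x1=T, x2=T: a clause becomes empty — 0.
  x1=T, x2=F: remaining (x3,x4,x5,x6) ∈ {(F,T,F,F); (F,T,T,F); (T,T,F,F); (T,T,T,F)} — 4.
  x1=F, x2=T: remaining (x3,x4,x5,x6) ∈ {(F,F,F,F); (F,F,F,T); (F,T,F,F); (F,T,F,T)} — 4.
  x1=F, x2=F: a clause becomes empty — 0.
Total: 0 + 4 + 4 + 0 = 8.

8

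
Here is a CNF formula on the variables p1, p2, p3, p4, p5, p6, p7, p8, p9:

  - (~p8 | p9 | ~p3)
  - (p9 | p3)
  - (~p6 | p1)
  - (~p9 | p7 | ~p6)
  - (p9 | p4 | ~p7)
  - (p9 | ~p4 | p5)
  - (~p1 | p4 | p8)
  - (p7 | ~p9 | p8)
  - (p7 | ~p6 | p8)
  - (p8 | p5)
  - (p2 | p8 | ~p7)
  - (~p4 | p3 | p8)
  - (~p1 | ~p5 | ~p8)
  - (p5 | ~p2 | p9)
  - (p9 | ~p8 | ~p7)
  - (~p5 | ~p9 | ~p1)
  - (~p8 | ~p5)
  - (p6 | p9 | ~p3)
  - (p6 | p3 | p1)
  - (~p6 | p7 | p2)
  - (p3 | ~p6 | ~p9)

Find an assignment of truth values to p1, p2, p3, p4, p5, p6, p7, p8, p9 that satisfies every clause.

p1 = True, p2 = False, p3 = True, p4 = False, p5 = False, p6 = False, p7 = False, p8 = True, p9 = True

Branch on p1: take p1 = True.
Branch on p2: take p2 = False.
Branch on p3: take p3 = True.
For the remaining variables, p4 = False, p5 = False, p6 = False, p7 = False, p8 = True, p9 = True works.
Check each clause:
  1. (~p3 | p9 | ~p8) — p9 is true.
  2. (p3 | p9) — p9 is true.
  3. (p1 | ~p6) — p1 is true.
  4. (p7 | ~p6 | ~p9) — ~p6 is true.
  5. (p9 | p4 | ~p7) — p9 is true.
  6. (p9 | p5 | ~p4) — p9 is true.
  7. (~p1 | p8 | p4) — p8 is true.
  8. (p7 | ~p9 | p8) — p8 is true.
  9. (p7 | p8 | ~p6) — p8 is true.
  10. (p5 | p8) — p8 is true.
  11. (~p7 | p2 | p8) — p8 is true.
  12. (p3 | ~p4 | p8) — p8 is true.
  13. (~p5 | ~p1 | ~p8) — ~p5 is true.
  14. (p9 | ~p2 | p5) — p9 is true.
  15. (~p7 | ~p8 | p9) — ~p7 is true.
  16. (~p5 | ~p9 | ~p1) — ~p5 is true.
  17. (~p8 | ~p5) — ~p5 is true.
  18. (p6 | p9 | ~p3) — p9 is true.
  19. (p3 | p6 | p1) — p1 is true.
  20. (p7 | p2 | ~p6) — ~p6 is true.
  21. (~p6 | p3 | ~p9) — ~p6 is true.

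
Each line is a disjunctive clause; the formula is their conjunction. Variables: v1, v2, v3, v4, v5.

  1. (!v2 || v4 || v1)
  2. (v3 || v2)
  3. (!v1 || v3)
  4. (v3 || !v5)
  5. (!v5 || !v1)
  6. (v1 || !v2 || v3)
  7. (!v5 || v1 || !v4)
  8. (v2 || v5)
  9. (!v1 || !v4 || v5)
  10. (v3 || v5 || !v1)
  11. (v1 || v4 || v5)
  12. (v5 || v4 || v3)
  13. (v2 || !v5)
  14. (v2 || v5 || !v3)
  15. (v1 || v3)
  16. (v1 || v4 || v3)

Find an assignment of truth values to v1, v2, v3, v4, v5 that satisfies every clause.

v1=T, v2=T, v3=T, v4=F, v5=F

Check each clause:
  1. (!v2 || v1 || v4) — v1 is true.
  2. (v3 || v2) — v2 is true.
  3. (!v1 || v3) — v3 is true.
  4. (!v5 || v3) — v3 is true.
  5. (!v1 || !v5) — !v5 is true.
  6. (!v2 || v3 || v1) — v1 is true.
  7. (!v5 || !v4 || v1) — v1 is true.
  8. (v5 || v2) — v2 is true.
  9. (!v1 || !v4 || v5) — !v4 is true.
  10. (v3 || !v1 || v5) — v3 is true.
  11. (v1 || v4 || v5) — v1 is true.
  12. (v3 || v4 || v5) — v3 is true.
  13. (!v5 || v2) — v2 is true.
  14. (v5 || !v3 || v2) — v2 is true.
  15. (v3 || v1) — v1 is true.
  16. (v3 || v1 || v4) — v1 is true.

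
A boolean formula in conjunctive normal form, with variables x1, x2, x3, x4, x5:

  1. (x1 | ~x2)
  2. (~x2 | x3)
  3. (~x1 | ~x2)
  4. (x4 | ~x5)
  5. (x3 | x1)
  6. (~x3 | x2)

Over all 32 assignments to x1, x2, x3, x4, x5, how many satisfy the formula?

Satisfying assignments:
  x1=1 x2=0 x3=0 x4=0 x5=0
  x1=1 x2=0 x3=0 x4=1 x5=0
  x1=1 x2=0 x3=0 x4=1 x5=1
That's 3 in total.

3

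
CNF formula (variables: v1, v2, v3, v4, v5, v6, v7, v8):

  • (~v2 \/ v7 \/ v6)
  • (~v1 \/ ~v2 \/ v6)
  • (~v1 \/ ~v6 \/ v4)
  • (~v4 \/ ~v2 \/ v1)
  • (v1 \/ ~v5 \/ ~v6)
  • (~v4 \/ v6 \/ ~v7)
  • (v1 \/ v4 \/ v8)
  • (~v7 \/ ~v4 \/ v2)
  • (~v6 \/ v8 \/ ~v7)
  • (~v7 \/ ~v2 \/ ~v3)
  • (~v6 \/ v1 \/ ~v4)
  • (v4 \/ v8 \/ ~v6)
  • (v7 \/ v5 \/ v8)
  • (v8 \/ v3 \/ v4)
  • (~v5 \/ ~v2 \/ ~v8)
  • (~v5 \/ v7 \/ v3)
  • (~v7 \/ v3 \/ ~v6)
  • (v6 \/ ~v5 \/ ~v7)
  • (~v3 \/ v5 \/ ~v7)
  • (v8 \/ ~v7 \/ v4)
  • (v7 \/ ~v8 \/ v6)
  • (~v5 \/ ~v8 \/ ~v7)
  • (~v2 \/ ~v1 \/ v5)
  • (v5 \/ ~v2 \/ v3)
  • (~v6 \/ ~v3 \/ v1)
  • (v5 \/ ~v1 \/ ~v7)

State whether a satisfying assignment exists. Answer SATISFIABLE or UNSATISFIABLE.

Try v1 = False.
Set v2 = False and propagate.
The remaining clauses are satisfied by v3 = False, v4 = False, v5 = False, v6 = True, v7 = False, v8 = True.
Every clause has at least one true literal under this assignment.
So v1=False, v2=False, v3=False, v4=False, v5=False, v6=True, v7=False, v8=True is a satisfying assignment.

SATISFIABLE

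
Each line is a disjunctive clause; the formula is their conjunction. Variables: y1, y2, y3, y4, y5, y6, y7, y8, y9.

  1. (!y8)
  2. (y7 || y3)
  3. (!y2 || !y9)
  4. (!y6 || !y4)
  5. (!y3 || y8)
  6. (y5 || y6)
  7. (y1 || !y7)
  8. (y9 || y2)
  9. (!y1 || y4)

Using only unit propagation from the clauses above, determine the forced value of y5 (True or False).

Unit clause (!y8) sets y8 = False.
From (y8 || !y3) and y8 = False: y3 = False.
In (y3 || y7), y3 is now false; y7 must hold, so y7 = True.
In (y1 || !y7), !y7 is now false; y1 must hold, so y1 = True.
(y4 || !y1): since y1 = True, the clause reduces to (y4). y4 = True.
(!y4 || !y6) with y4 = True leaves only !y6, so y6 = False.
(y6 || y5) with y6 = False leaves only y5, so y5 = True.

True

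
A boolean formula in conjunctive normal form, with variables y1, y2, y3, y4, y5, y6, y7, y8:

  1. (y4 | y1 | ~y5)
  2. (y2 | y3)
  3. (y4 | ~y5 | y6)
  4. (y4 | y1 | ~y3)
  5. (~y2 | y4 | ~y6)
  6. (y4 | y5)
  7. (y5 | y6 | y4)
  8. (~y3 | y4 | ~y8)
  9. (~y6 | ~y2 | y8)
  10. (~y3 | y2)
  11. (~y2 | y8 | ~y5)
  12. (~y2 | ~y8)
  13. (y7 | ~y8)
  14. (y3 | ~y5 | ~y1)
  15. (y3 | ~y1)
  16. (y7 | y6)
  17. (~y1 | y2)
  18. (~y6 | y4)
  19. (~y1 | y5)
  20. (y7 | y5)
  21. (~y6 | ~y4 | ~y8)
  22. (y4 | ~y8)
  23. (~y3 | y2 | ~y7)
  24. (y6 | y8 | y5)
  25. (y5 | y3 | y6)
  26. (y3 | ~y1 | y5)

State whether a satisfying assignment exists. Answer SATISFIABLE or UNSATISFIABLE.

y5 = True:
  y2 = True:
    propagation gives y8=True; an empty clause results — contradiction.
  y2 = False:
    propagation gives y3=True; an empty clause results — contradiction.
y5 = False:
  y2 = True:
    propagation gives y8=False, y6=False; an empty clause results — contradiction.
  y2 = False:
    propagation gives y3=True; an empty clause results — contradiction.
Every branch closes, so no satisfying assignment exists.

UNSATISFIABLE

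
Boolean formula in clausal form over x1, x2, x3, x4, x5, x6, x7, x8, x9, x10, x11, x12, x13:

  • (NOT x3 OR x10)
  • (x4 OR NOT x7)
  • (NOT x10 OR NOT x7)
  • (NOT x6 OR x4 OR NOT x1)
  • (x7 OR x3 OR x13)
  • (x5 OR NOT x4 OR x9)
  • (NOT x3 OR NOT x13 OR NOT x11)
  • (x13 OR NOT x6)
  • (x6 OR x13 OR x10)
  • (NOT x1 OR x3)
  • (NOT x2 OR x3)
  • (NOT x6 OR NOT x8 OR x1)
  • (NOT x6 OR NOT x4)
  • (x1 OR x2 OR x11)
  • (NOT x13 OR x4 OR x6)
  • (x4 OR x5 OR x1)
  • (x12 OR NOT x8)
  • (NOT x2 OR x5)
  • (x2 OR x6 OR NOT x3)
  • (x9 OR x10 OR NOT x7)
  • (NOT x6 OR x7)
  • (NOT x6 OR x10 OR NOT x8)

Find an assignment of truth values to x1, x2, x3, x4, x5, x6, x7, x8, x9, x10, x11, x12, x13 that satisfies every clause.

x1 = False, x2 = True, x3 = True, x4 = False, x5 = True, x6 = False, x7 = False, x8 = True, x9 = False, x10 = True, x11 = True, x12 = True, x13 = False

Check each clause:
  1. (NOT x3 OR x10) — x10 is true.
  2. (NOT x7 OR x4) — NOT x7 is true.
  3. (NOT x10 OR NOT x7) — NOT x7 is true.
  4. (x4 OR NOT x6 OR NOT x1) — NOT x6 is true.
  5. (x13 OR x7 OR x3) — x3 is true.
  6. (x5 OR x9 OR NOT x4) — NOT x4 is true.
  7. (NOT x11 OR NOT x13 OR NOT x3) — NOT x13 is true.
  8. (NOT x6 OR x13) — NOT x6 is true.
  9. (x6 OR x13 OR x10) — x10 is true.
  10. (NOT x1 OR x3) — x3 is true.
  11. (x3 OR NOT x2) — x3 is true.
  12. (x1 OR NOT x8 OR NOT x6) — NOT x6 is true.
  13. (NOT x4 OR NOT x6) — NOT x6 is true.
  14. (x1 OR x2 OR x11) — x2 is true.
  15. (NOT x13 OR x4 OR x6) — NOT x13 is true.
  16. (x5 OR x1 OR x4) — x5 is true.
  17. (NOT x8 OR x12) — x12 is true.
  18. (x5 OR NOT x2) — x5 is true.
  19. (x2 OR NOT x3 OR x6) — x2 is true.
  20. (NOT x7 OR x10 OR x9) — NOT x7 is true.
  21. (x7 OR NOT x6) — NOT x6 is true.
  22. (NOT x8 OR NOT x6 OR x10) — NOT x6 is true.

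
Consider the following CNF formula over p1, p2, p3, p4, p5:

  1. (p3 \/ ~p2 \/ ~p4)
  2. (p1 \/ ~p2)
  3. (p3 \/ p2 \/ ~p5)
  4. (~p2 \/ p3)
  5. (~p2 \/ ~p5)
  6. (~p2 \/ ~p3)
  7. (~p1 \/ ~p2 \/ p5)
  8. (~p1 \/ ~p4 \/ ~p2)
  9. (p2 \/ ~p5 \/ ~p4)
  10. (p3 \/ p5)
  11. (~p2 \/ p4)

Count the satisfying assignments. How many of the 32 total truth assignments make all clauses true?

6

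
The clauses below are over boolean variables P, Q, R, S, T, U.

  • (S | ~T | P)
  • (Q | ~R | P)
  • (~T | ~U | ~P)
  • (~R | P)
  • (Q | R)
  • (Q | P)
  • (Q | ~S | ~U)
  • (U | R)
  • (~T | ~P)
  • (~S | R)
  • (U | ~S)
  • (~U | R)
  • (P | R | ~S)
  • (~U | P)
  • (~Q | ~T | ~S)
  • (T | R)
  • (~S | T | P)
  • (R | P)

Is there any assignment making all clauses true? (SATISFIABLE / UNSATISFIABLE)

SATISFIABLE

Branch on P: take P = True.
  then T is forced to False.
  then R is forced to True.
The remaining clauses are satisfied by Q = True, S = True, U = True.
So P = T  Q = T  R = T  S = T  T = F  U = T is a satisfying assignment.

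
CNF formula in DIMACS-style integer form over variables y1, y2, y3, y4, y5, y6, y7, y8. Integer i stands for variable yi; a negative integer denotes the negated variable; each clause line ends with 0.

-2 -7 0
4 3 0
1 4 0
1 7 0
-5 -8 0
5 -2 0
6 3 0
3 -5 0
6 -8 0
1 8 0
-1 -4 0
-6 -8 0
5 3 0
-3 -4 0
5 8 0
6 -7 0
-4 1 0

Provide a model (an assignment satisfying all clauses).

y1 = 1, y2 = 0, y3 = 1, y4 = 0, y5 = 1, y6 = 1, y7 = 1, y8 = 0

Pure literal: y2 appears only negated; assign y2 = False.
Set y1 = True and propagate.
  then y4 is forced to False.
  then y3 is forced to True.
For the remaining variables, y5 = True, y6 = True, y7 = True, y8 = False works.
Check each clause:
  1. (~y7 | ~y2) — ~y2 is true.
  2. (y3 | y4) — y3 is true.
  3. (y4 | y1) — y1 is true.
  4. (y7 | y1) — y1 is true.
  5. (~y8 | ~y5) — ~y8 is true.
  6. (~y2 | y5) — y5 is true.
  7. (y3 | y6) — y3 is true.
  8. (~y5 | y3) — y3 is true.
  9. (~y8 | y6) — ~y8 is true.
  10. (y8 | y1) — y1 is true.
  11. (~y1 | ~y4) — ~y4 is true.
  12. (~y8 | ~y6) — ~y8 is true.
  13. (y3 | y5) — y3 is true.
  14. (~y4 | ~y3) — ~y4 is true.
  15. (y8 | y5) — y5 is true.
  16. (~y7 | y6) — y6 is true.
  17. (y1 | ~y4) — y1 is true.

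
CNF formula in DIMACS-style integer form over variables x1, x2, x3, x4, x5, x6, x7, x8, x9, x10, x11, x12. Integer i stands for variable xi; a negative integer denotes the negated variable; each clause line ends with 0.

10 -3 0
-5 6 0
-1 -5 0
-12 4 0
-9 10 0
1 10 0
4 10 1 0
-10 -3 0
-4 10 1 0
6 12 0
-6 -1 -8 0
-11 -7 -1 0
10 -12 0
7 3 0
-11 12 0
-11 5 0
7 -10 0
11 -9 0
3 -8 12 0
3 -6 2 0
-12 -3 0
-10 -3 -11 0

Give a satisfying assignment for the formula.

x1=True, x2=False, x3=False, x4=True, x5=False, x6=False, x7=True, x8=False, x9=False, x10=True, x11=False, x12=True

Pure literal: x8 appears only negated; assign x8 = False.
x9 occurs only negated in the remaining clauses — set x9 = False.
Try x1 = True.
  then x5 is forced to False.
  then x11 is forced to False.
Try x2 = False.
Try x3 = False.
  then x7 is forced to True.
  then x6 is forced to False.
  then x12 is forced to True.
  then x4 is forced to True.
  then x10 is forced to True.
Every clause has at least one true literal under this assignment.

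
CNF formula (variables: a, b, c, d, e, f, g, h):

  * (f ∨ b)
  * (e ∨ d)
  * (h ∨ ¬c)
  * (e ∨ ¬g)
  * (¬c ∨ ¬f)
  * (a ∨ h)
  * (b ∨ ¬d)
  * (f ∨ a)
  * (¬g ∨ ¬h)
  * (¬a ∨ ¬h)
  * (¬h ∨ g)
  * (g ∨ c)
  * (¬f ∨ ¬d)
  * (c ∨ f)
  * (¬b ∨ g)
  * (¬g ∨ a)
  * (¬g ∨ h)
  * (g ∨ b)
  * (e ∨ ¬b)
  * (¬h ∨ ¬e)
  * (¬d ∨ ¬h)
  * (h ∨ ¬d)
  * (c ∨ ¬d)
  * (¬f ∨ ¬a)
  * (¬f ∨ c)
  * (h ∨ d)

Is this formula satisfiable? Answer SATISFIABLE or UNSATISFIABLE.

h = True:
  propagation gives g=False; an empty clause results — contradiction.
h = False:
  propagation gives c=False, a=True, g=True; an empty clause results — contradiction.
Every branch closes, so no satisfying assignment exists.

UNSATISFIABLE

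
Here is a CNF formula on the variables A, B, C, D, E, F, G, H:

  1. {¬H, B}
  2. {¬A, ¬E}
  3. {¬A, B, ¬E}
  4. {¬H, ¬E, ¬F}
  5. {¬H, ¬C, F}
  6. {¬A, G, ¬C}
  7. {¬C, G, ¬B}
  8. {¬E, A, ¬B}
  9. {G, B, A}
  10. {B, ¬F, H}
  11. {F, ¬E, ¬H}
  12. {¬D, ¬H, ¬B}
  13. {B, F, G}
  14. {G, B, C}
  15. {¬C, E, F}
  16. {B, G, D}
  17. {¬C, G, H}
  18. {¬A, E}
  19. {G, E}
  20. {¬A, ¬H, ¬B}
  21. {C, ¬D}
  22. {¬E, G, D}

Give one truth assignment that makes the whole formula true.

G occurs only positively in the remaining clauses — set G = True.
Try A = False.
Try B = False.
  then H is forced to False.
  then F is forced to False.
Try C = False.
  then D is forced to False.
E is now unconstrained; take E = True.

A=F  B=F  C=F  D=F  E=T  F=F  G=T  H=F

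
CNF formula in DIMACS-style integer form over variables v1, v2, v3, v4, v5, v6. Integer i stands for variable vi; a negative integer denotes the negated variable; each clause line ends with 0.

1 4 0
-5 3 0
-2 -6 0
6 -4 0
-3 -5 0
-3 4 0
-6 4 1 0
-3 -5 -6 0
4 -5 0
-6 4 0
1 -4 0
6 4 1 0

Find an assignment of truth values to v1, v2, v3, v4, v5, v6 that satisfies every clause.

v1=T, v2=F, v3=F, v4=T, v5=F, v6=T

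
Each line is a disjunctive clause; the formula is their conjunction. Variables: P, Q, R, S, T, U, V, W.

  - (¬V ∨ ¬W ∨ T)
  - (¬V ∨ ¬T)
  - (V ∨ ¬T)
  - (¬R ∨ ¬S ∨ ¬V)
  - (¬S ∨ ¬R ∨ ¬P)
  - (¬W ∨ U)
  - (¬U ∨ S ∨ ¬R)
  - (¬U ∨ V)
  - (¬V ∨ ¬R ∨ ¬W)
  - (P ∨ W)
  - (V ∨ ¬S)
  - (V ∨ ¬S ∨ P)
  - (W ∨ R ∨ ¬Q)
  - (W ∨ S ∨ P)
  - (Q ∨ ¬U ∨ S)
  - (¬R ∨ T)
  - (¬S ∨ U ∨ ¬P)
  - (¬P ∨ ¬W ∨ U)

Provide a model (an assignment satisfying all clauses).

Set P = True and propagate.
For the remaining variables, Q = False, R = False, S = False, T = False, U = False, V = False, W = False works.
Every clause has at least one true literal under this assignment.
Check each clause:
  1. (T ∨ ¬V ∨ ¬W) — ¬W is true.
  2. (¬V ∨ ¬T) — ¬V is true.
  3. (¬T ∨ V) — ¬T is true.
  4. (¬R ∨ ¬V ∨ ¬S) — ¬V is true.
  5. (¬S ∨ ¬R ∨ ¬P) — ¬S is true.
  6. (U ∨ ¬W) — ¬W is true.
  7. (¬R ∨ ¬U ∨ S) — ¬U is true.
  8. (V ∨ ¬U) — ¬U is true.
  9. (¬R ∨ ¬V ∨ ¬W) — ¬W is true.
  10. (W ∨ P) — P is true.
  11. (¬S ∨ V) — ¬S is true.
  12. (P ∨ ¬S ∨ V) — P is true.
  13. (¬Q ∨ W ∨ R) — ¬Q is true.
  14. (P ∨ W ∨ S) — P is true.
  15. (Q ∨ ¬U ∨ S) — ¬U is true.
  16. (¬R ∨ T) — ¬R is true.
  17. (U ∨ ¬S ∨ ¬P) — ¬S is true.
  18. (¬P ∨ ¬W ∨ U) — ¬W is true.

P=T, Q=F, R=F, S=F, T=F, U=F, V=F, W=F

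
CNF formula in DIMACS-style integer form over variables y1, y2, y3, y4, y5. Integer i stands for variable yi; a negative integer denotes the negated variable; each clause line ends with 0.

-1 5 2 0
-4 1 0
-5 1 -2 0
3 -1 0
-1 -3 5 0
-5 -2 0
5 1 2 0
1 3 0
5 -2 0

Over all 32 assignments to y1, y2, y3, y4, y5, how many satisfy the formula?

3

Satisfying assignments:
  y1=F y2=F y3=T y4=F y5=T
  y1=T y2=F y3=T y4=F y5=T
  y1=T y2=F y3=T y4=T y5=T
Count: 3.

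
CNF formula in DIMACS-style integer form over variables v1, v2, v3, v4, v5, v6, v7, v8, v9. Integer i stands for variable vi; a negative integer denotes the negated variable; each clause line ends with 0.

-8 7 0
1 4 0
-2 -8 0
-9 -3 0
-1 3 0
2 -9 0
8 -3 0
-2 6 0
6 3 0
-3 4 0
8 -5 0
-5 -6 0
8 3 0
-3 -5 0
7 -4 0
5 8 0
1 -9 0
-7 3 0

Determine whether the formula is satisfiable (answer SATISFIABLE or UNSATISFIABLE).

Pure literal: v9 appears only negated; assign v9 = False.
Set v1 = True and propagate.
  then v3 is forced to True.
  then v8 is forced to True.
  then v7 is forced to True.
  then v2 is forced to False.
  then v4 is forced to True.
  then v5 is forced to False.
v6 is now unconstrained; take v6 = False.
So v1=True  v2=False  v3=True  v4=True  v5=False  v6=False  v7=True  v8=True  v9=False is a satisfying assignment.

SATISFIABLE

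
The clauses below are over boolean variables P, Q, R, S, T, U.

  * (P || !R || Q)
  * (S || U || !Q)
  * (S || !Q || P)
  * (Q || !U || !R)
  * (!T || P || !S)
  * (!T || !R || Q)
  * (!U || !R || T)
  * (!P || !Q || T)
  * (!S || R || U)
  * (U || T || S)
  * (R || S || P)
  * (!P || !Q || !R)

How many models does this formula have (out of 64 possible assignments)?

11

Case analysis on Q and R:
  Q=T, R=T: remaining (P,S,T,U) ∈ {(F,T,F,F)} — 1.
  Q=T, R=F: remaining (P,S,T,U) ∈ {(F,T,F,T); (T,F,T,T); (T,T,T,T)} — 3.
  Q=F, R=T: remaining (P,S,T,U) ∈ {(T,T,F,F)} — 1.
  Q=F, R=F: 6 of the 16 assignments to (P,S,T,U) work.
Total: 1 + 3 + 1 + 6 = 11.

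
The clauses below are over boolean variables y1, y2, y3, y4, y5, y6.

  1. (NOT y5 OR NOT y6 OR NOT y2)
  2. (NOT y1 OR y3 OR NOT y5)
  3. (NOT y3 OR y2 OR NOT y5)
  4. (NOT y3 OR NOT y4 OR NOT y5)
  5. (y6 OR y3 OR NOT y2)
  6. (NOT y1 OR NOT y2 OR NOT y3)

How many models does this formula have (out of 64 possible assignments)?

Split on y3, then y2.
  y3=1, y2=1: 5 of the 16 assignments to (y1,y4,y5,y6) work.
  y3=1, y2=0: forces y5=0; y1, y4, y6 free → 2^3 = 8.
  y3=0, y2=1: remaining (y1,y4,y5,y6) ∈ {(0,0,0,1); (0,1,0,1); (1,0,0,1); (1,1,0,1)} — 4.
  y3=0, y2=0: y4, y6 free; 3 ways for (y1,y5) × 2^2 = 12.
Total: 5 + 8 + 4 + 12 = 29.

29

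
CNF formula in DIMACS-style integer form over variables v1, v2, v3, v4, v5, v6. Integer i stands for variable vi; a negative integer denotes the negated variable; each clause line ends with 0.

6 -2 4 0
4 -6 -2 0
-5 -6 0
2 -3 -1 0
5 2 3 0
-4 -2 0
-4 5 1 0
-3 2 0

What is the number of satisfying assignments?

4

Satisfying assignments:
  v1=F v2=F v3=F v4=F v5=T v6=F
  v1=F v2=F v3=F v4=T v5=T v6=F
  v1=T v2=F v3=F v4=F v5=T v6=F
  v1=T v2=F v3=F v4=T v5=T v6=F
Count: 4.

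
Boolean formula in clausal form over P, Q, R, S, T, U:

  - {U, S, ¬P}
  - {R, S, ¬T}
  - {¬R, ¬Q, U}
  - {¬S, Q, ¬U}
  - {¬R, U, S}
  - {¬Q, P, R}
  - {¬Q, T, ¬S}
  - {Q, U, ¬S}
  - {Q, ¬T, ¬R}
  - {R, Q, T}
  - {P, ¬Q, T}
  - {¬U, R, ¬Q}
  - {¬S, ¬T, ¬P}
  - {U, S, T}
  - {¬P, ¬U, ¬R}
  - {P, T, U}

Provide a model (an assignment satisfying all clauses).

Branch on P: take P = False.
Branch on Q: take Q = False.
For the remaining variables, R = True, S = False, T = False, U = True works.

P=False, Q=False, R=True, S=False, T=False, U=True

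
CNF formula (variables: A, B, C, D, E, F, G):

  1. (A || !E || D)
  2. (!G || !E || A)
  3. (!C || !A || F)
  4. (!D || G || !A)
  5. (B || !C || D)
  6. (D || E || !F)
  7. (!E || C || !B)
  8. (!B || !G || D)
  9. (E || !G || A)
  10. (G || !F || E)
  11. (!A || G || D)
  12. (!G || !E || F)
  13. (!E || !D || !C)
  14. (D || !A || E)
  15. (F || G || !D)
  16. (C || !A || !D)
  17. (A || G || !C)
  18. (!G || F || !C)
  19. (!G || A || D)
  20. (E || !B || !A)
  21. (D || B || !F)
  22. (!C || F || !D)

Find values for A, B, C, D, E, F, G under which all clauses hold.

A=1, B=0, C=1, D=1, E=0, F=1, G=1

Check each clause:
  1. (!E || D || A) — A is true.
  2. (!E || A || !G) — !E is true.
  3. (!C || F || !A) — F is true.
  4. (G || !D || !A) — G is true.
  5. (D || B || !C) — D is true.
  6. (D || E || !F) — D is true.
  7. (!B || !E || C) — C is true.
  8. (D || !B || !G) — D is true.
  9. (A || E || !G) — A is true.
  10. (!F || G || E) — G is true.
  11. (G || !A || D) — D is true.
  12. (!G || !E || F) — !E is true.
  13. (!E || !C || !D) — !E is true.
  14. (D || !A || E) — D is true.
  15. (!D || G || F) — F is true.
  16. (!D || C || !A) — C is true.
  17. (A || G || !C) — A is true.
  18. (!G || !C || F) — F is true.
  19. (D || A || !G) — A is true.
  20. (!B || !A || E) — !B is true.
  21. (D || !F || B) — D is true.
  22. (!C || F || !D) — F is true.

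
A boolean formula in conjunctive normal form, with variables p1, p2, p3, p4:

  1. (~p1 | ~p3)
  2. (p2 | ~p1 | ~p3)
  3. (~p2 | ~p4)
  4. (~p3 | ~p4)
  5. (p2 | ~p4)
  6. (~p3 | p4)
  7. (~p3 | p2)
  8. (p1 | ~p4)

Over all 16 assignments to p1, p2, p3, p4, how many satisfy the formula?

4

Satisfying assignments:
  p1=F p2=F p3=F p4=F
  p1=F p2=T p3=F p4=F
  p1=T p2=F p3=F p4=F
  p1=T p2=T p3=F p4=F
Count: 4.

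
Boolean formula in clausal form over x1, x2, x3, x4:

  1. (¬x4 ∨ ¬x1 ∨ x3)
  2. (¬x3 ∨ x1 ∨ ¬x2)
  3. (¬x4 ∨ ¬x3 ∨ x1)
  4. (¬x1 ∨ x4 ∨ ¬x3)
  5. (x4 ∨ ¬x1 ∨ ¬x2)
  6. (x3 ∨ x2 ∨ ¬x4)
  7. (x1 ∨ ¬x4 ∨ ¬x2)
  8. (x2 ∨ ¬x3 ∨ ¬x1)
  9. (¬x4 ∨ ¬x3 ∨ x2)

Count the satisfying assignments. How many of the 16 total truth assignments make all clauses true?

The models are:
  x1=0 x2=0 x3=0 x4=0
  x1=0 x2=0 x3=1 x4=0
  x1=0 x2=1 x3=0 x4=0
  x1=1 x2=0 x3=0 x4=0
  x1=1 x2=1 x3=1 x4=1
That's 5 in total.

5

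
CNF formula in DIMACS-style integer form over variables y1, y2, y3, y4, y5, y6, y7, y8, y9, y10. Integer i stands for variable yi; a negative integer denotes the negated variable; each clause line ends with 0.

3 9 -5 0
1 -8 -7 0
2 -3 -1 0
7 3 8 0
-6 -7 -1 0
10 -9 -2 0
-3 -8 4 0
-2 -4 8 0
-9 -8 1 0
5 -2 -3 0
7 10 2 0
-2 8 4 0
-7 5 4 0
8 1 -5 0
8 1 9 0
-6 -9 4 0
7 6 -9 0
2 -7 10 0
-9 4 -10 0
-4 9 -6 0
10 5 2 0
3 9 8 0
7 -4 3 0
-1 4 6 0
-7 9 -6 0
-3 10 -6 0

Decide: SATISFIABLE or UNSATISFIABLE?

Set y1 = True and propagate.
The remaining clauses are satisfied by y2 = True, y3 = False, y4 = True, y5 = False, y6 = False, y7 = True, y8 = True, y9 = False, y10 = False.
Every clause has at least one true literal under this assignment.
So y1=1, y2=1, y3=0, y4=1, y5=0, y6=0, y7=1, y8=1, y9=0, y10=0 is a satisfying assignment.

SATISFIABLE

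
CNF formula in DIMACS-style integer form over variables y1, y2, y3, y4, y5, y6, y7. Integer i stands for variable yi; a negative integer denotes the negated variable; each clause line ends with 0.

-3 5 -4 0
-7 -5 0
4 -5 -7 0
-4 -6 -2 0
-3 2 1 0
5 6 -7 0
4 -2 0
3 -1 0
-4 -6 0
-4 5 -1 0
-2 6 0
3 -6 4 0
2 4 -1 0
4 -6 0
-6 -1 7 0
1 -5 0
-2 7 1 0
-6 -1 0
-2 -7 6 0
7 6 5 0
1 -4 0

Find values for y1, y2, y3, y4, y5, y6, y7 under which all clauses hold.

Set y1 = True and propagate.
  then y3 is forced to True.
  then y6 is forced to False.
  then y2 is forced to False.
  then y4 is forced to True.
  then y5 is forced to True.
  then y7 is forced to False.

y1=True, y2=False, y3=True, y4=True, y5=True, y6=False, y7=False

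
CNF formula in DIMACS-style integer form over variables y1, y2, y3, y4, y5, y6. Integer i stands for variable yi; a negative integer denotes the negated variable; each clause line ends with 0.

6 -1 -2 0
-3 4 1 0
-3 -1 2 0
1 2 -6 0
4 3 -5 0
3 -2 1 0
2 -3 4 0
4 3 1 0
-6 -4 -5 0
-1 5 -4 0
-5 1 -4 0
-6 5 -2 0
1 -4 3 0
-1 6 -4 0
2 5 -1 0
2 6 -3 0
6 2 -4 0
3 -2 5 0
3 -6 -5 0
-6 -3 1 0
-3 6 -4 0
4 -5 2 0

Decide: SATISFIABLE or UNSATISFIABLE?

Try y1 = True.
Try y2 = True.
  then y6 is forced to True.
  then y5 is forced to True.
  then y4 is forced to False.
  then y3 is forced to True.
Every clause has at least one true literal under this assignment.
So y1 = True  y2 = True  y3 = True  y4 = False  y5 = True  y6 = True is a satisfying assignment.

SATISFIABLE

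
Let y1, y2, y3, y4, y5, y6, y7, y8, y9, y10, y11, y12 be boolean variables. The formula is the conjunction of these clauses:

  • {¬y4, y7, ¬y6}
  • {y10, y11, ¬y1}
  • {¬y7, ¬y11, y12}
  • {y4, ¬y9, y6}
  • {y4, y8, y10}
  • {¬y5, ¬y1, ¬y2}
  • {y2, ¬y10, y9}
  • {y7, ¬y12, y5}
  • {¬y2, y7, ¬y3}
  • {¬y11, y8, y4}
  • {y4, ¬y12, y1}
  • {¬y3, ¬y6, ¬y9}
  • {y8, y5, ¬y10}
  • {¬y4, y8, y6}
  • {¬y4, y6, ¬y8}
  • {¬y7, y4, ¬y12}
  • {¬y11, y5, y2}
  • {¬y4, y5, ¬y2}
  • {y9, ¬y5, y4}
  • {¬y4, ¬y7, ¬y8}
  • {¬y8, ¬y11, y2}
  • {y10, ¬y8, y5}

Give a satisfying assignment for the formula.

y1=F, y2=F, y3=F, y4=T, y5=T, y6=T, y7=T, y8=F, y9=F, y10=F, y11=F, y12=F

Check each clause:
  1. {y7, ¬y4, ¬y6} — y7 is true.
  2. {¬y1, y10, y11} — ¬y1 is true.
  3. {y12, ¬y11, ¬y7} — ¬y11 is true.
  4. {¬y9, y4, y6} — y4 is true.
  5. {y8, y10, y4} — y4 is true.
  6. {¬y1, ¬y2, ¬y5} — ¬y2 is true.
  7. {y9, y2, ¬y10} — ¬y10 is true.
  8. {y5, y7, ¬y12} — ¬y12 is true.
  9. {¬y2, ¬y3, y7} — ¬y3 is true.
  10. {¬y11, y4, y8} — y4 is true.
  11. {y4, ¬y12, y1} — y4 is true.
  12. {¬y9, ¬y3, ¬y6} — ¬y3 is true.
  13. {y8, y5, ¬y10} — y5 is true.
  14. {¬y4, y8, y6} — y6 is true.
  15. {y6, ¬y8, ¬y4} — ¬y8 is true.
  16. {¬y7, y4, ¬y12} — ¬y12 is true.
  17. {¬y11, y5, y2} — y5 is true.
  18. {¬y4, ¬y2, y5} — y5 is true.
  19. {y9, y4, ¬y5} — y4 is true.
  20. {¬y4, ¬y8, ¬y7} — ¬y8 is true.
  21. {¬y8, ¬y11, y2} — ¬y8 is true.
  22. {¬y8, y5, y10} — ¬y8 is true.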